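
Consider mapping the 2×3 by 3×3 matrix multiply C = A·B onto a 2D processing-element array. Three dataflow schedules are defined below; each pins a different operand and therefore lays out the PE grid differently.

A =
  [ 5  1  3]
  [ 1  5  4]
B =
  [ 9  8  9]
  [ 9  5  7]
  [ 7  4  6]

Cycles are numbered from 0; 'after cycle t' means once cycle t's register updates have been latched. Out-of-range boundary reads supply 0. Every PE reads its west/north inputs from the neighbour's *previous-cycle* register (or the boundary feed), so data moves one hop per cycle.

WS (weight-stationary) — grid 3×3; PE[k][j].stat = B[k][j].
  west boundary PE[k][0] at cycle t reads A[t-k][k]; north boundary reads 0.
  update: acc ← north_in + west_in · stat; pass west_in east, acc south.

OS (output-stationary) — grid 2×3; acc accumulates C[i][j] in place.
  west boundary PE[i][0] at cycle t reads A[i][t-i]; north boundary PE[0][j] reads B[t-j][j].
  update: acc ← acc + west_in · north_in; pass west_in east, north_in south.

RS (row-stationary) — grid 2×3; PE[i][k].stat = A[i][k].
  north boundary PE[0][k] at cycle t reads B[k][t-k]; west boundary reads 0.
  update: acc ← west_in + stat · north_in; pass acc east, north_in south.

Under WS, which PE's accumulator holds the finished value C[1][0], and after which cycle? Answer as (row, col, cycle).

(row, col, cycle) = (2, 0, 3)

Under WS, C[1][0] lands at PE[2][0]:
  cycle 0: PE[2][0] → acc 0, east 0, south 0
  cycle 1: PE[2][0] → acc 0, east 0, south 0
  cycle 2: PE[2][0] → acc 75, east 3, south 75
  cycle 3: PE[2][0] → acc 82, east 4, south 82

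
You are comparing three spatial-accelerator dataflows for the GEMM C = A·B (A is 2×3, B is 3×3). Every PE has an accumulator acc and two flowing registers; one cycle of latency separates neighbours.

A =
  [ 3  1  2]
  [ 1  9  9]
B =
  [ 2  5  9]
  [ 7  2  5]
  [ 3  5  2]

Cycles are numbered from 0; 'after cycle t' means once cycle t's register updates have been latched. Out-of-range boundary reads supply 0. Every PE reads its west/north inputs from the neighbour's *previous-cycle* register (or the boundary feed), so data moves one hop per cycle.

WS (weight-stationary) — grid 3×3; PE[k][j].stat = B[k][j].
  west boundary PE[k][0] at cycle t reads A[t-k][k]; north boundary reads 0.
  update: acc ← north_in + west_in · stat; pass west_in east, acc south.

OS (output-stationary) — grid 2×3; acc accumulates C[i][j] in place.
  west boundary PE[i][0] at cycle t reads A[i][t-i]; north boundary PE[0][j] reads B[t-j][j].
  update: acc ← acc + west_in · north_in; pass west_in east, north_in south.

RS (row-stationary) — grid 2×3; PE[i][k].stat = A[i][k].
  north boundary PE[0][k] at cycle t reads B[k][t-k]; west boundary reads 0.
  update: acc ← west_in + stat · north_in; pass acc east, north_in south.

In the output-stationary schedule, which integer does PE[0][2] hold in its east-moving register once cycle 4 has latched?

register = 2

OS on a 2×3 grid — tracing PE[0][2] and its feeders:
  0: (0,1).acc=0  regs=<0,0>
  0: (0,2).acc=0  regs=<0,0>
  1: (0,1).acc=15  regs=<3,5>
  1: (0,2).acc=0  regs=<0,0>
  2: (0,1).acc=17  regs=<1,2>
  2: (0,2).acc=27  regs=<3,9>
  3: (0,1).acc=27  regs=<2,5>
  3: (0,2).acc=32  regs=<1,5>
  4: (0,1).acc=27  regs=<0,0>
  4: (0,2).acc=36  regs=<2,2>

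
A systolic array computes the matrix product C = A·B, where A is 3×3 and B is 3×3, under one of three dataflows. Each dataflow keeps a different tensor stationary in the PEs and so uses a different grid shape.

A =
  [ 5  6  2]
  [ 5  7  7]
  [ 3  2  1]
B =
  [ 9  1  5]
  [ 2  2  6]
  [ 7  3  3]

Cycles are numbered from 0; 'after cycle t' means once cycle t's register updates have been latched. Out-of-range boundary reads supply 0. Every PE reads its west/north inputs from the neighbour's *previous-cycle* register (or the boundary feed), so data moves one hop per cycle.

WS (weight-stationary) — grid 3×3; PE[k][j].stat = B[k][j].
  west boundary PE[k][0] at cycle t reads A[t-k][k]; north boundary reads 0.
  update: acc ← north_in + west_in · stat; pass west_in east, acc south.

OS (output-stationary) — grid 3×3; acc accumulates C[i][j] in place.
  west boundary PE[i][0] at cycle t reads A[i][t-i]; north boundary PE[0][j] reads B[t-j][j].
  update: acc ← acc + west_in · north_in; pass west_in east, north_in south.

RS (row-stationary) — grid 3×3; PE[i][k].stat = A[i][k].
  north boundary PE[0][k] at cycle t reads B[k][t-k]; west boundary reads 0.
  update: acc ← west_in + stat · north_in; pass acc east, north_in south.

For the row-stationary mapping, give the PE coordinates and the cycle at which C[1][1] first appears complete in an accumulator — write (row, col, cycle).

Under RS, C[1][1] lands at PE[1][2]:
  cycle 0: PE[1][2] → acc 0, east 0, south 0
  cycle 1: PE[1][2] → acc 0, east 0, south 0
  cycle 2: PE[1][2] → acc 0, east 0, south 0
  cycle 3: PE[1][2] → acc 108, east 108, south 7
  cycle 4: PE[1][2] → acc 40, east 40, south 3

(row, col, cycle) = (1, 2, 4)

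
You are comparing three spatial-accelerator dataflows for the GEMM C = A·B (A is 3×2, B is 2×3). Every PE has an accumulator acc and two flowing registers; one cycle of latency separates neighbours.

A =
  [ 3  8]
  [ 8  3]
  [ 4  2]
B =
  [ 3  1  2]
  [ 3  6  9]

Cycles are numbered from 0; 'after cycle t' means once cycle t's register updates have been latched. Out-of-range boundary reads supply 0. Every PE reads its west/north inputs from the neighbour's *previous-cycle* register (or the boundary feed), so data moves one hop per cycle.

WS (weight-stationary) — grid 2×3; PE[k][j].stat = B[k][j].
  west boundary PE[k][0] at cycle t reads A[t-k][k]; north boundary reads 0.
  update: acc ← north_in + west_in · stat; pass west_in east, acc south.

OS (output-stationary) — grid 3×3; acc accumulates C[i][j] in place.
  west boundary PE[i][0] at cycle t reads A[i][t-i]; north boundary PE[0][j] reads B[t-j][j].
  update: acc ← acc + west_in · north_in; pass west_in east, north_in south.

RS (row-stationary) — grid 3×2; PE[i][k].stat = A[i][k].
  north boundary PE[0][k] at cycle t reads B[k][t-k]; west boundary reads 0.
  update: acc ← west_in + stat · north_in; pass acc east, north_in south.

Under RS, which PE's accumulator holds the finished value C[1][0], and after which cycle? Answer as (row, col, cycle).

RS: C[1][0] accumulates in PE[1][1]:
  step 0 · PE1,1: acc=0; fwd→0 fwd↓0
  step 1 · PE1,1: acc=0; fwd→0 fwd↓0
  step 2 · PE1,1: acc=33; fwd→33 fwd↓3

(row, col, cycle) = (1, 1, 2)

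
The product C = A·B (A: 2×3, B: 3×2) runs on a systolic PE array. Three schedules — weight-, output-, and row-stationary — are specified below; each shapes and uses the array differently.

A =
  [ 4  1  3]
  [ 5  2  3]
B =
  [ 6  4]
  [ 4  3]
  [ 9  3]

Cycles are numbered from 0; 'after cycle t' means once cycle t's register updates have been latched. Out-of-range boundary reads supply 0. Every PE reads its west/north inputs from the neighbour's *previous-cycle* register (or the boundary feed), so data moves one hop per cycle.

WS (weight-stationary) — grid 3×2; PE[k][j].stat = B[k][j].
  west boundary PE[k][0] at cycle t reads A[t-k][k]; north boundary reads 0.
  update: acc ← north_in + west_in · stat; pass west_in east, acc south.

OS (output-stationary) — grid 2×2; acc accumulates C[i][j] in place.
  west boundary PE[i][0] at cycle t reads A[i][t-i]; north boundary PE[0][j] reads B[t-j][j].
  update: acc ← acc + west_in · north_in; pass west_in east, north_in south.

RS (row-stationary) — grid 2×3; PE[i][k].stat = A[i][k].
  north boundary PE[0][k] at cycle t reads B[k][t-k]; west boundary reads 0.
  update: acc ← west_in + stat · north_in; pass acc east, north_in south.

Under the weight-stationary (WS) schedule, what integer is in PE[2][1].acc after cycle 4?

WS 3×2: PE[2][1] cycle-by-cycle (with neighbour feeds):
  step 0 · PE1,1: acc=0; fwd→0 fwd↓0
  step 0 · PE2,0: acc=0; fwd→0 fwd↓0
  step 0 · PE2,1: acc=0; fwd→0 fwd↓0
  step 1 · PE1,1: acc=0; fwd→0 fwd↓0
  step 1 · PE2,0: acc=0; fwd→0 fwd↓0
  step 1 · PE2,1: acc=0; fwd→0 fwd↓0
  step 2 · PE1,1: acc=19; fwd→1 fwd↓19
  step 2 · PE2,0: acc=55; fwd→3 fwd↓55
  step 2 · PE2,1: acc=0; fwd→0 fwd↓0
  step 3 · PE1,1: acc=26; fwd→2 fwd↓26
  step 3 · PE2,0: acc=65; fwd→3 fwd↓65
  step 3 · PE2,1: acc=28; fwd→3 fwd↓28
  step 4 · PE1,1: acc=0; fwd→0 fwd↓0
  step 4 · PE2,0: acc=0; fwd→0 fwd↓0
  step 4 · PE2,1: acc=35; fwd→3 fwd↓35

PE[2][1].acc = 35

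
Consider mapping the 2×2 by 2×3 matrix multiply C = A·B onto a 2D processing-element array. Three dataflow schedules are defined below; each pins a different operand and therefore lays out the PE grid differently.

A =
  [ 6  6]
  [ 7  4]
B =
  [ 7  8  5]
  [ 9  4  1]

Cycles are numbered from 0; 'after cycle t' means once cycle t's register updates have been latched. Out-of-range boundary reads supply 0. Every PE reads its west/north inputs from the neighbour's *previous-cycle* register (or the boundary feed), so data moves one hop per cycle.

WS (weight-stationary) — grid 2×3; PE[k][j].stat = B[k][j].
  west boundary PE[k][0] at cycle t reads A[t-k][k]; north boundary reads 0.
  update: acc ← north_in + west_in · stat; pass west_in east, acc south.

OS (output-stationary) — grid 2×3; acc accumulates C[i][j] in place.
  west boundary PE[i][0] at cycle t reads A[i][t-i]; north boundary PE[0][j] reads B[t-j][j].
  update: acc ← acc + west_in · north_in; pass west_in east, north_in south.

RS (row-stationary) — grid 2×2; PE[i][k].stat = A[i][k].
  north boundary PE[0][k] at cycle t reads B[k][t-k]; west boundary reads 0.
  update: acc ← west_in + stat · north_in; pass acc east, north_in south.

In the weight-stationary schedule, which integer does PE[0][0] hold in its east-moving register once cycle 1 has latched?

Tracing WS — 2×3 array, target PE[0][0]:
  0: (0,0).acc=42  regs=<6,42>
  1: (0,0).acc=49  regs=<7,49>

register = 7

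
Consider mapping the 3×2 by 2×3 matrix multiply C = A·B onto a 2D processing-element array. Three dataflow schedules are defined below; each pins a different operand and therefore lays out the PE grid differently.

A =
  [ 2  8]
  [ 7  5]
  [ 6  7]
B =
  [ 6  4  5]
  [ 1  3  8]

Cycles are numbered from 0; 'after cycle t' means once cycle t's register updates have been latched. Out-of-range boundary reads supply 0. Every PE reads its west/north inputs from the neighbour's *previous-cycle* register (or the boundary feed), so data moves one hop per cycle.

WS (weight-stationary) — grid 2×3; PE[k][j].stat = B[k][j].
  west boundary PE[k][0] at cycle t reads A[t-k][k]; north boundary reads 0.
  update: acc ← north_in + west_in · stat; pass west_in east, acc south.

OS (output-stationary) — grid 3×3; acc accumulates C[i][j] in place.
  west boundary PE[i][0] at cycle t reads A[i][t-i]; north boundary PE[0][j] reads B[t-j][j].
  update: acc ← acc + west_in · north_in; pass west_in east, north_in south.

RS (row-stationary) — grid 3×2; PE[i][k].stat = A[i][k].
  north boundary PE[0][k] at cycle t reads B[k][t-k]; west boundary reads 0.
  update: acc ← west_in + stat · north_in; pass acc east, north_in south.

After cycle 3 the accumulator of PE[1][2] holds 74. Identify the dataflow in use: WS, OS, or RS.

dataflow = WS

Under WS (2×3), PE[1][2]:
  after 0 — PE[1][2] acc=0, pass-E 0, pass-S 0
  after 1 — PE[1][2] acc=0, pass-E 0, pass-S 0
  after 2 — PE[1][2] acc=0, pass-E 0, pass-S 0
  after 3 — PE[1][2] acc=74, pass-E 8, pass-S 74
Under OS (3×3), PE[1][2]:
  after 0 — PE[1][2] acc=0, pass-E 0, pass-S 0
  after 1 — PE[1][2] acc=0, pass-E 0, pass-S 0
  after 2 — PE[1][2] acc=0, pass-E 0, pass-S 0
  after 3 — PE[1][2] acc=35, pass-E 7, pass-S 5
RS (3×2): PE[1][2] does not exist.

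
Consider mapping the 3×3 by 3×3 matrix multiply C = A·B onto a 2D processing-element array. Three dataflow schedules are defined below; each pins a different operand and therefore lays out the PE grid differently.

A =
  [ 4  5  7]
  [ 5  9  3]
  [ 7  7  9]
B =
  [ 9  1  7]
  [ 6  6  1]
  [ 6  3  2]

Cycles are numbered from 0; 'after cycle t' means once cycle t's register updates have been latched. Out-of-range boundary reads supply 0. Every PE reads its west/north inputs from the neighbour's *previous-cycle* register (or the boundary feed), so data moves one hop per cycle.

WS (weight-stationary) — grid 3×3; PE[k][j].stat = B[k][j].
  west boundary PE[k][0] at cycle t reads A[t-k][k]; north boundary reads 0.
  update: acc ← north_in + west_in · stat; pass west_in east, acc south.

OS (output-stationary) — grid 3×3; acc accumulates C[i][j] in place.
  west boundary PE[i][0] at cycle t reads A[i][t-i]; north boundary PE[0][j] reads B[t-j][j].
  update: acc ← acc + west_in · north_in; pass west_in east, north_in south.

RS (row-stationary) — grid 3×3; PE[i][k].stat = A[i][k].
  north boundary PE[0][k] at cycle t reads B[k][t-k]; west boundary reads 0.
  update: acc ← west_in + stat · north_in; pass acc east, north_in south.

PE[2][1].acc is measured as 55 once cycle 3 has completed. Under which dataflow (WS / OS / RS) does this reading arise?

WS [3×3] PE[2][1] across cycles:
  t=0 PE[2][1]: acc=0 h=0 v=0
  t=1 PE[2][1]: acc=0 h=0 v=0
  t=2 PE[2][1]: acc=0 h=0 v=0
  t=3 PE[2][1]: acc=55 h=7 v=55
OS [3×3] PE[2][1] across cycles:
  t=0 PE[2][1]: acc=0 h=0 v=0
  t=1 PE[2][1]: acc=0 h=0 v=0
  t=2 PE[2][1]: acc=0 h=0 v=0
  t=3 PE[2][1]: acc=7 h=7 v=1
RS [3×3] PE[2][1] across cycles:
  t=0 PE[2][1]: acc=0 h=0 v=0
  t=1 PE[2][1]: acc=0 h=0 v=0
  t=2 PE[2][1]: acc=0 h=0 v=0
  t=3 PE[2][1]: acc=105 h=105 v=6

dataflow = WS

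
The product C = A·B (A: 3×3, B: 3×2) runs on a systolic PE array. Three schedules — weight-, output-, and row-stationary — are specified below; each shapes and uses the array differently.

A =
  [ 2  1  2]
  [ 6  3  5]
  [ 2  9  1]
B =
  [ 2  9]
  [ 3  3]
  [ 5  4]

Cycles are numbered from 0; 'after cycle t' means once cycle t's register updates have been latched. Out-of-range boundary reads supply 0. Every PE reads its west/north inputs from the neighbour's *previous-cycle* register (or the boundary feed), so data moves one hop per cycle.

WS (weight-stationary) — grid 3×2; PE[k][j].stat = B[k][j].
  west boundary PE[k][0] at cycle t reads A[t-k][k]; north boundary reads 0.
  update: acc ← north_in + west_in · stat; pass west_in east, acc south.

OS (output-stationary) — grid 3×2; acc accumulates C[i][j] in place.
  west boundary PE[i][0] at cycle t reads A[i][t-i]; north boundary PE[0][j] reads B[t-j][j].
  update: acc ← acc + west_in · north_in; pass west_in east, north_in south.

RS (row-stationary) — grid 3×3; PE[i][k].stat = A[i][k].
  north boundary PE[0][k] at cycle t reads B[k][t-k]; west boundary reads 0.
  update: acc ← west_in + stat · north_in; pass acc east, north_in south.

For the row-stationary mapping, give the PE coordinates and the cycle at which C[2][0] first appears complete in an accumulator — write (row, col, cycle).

RS: C[2][0] accumulates in PE[2][2]:
  @0  [2,2]  acc 0  |  →0  ↓0
  @1  [2,2]  acc 0  |  →0  ↓0
  @2  [2,2]  acc 0  |  →0  ↓0
  @3  [2,2]  acc 0  |  →0  ↓0
  @4  [2,2]  acc 36  |  →36  ↓5

(row, col, cycle) = (2, 2, 4)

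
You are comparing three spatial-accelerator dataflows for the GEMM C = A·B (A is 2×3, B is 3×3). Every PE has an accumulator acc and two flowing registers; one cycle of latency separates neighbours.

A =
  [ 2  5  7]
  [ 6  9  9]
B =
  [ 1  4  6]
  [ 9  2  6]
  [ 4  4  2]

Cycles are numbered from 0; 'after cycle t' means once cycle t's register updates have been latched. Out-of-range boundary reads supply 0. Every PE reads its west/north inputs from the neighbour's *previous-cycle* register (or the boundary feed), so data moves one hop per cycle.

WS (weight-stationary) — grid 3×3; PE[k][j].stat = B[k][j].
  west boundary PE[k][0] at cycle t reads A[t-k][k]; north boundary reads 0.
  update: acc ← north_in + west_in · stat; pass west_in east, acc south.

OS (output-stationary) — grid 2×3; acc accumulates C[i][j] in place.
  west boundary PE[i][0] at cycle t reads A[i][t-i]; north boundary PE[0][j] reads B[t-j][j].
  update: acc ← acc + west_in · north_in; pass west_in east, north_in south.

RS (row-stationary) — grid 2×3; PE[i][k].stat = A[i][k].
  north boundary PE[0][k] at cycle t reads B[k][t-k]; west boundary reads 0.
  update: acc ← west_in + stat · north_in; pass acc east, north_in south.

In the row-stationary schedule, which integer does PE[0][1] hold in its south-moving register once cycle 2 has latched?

RS 2×3: PE[0][1] cycle-by-cycle (with neighbour feeds):
  [0] (0,0) acc=2 (h:2 v:1)
  [0] (0,1) acc=0 (h:0 v:0)
  [1] (0,0) acc=8 (h:8 v:4)
  [1] (0,1) acc=47 (h:47 v:9)
  [2] (0,0) acc=12 (h:12 v:6)
  [2] (0,1) acc=18 (h:18 v:2)

register = 2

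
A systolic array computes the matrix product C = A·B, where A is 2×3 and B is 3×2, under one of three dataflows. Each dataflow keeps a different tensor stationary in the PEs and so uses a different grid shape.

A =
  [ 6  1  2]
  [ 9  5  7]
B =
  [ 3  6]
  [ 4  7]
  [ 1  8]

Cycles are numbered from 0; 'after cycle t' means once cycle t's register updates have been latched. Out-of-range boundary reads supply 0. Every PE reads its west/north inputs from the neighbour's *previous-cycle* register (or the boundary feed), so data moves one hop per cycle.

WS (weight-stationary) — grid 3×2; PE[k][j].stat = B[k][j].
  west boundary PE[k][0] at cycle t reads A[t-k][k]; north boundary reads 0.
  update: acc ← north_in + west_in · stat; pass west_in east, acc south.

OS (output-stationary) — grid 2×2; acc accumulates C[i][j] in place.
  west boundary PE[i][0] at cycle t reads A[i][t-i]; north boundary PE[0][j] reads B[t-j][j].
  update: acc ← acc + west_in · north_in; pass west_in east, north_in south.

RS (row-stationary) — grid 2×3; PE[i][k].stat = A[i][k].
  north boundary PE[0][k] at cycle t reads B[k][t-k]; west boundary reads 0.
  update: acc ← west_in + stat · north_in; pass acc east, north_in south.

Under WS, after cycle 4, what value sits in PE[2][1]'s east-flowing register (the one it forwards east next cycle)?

register = 7

Tracing WS — 3×2 array, target PE[2][1]:
  cycle 0: PE[1][1] → acc 0, east 0, south 0
  cycle 0: PE[2][0] → acc 0, east 0, south 0
  cycle 0: PE[2][1] → acc 0, east 0, south 0
  cycle 1: PE[1][1] → acc 0, east 0, south 0
  cycle 1: PE[2][0] → acc 0, east 0, south 0
  cycle 1: PE[2][1] → acc 0, east 0, south 0
  cycle 2: PE[1][1] → acc 43, east 1, south 43
  cycle 2: PE[2][0] → acc 24, east 2, south 24
  cycle 2: PE[2][1] → acc 0, east 0, south 0
  cycle 3: PE[1][1] → acc 89, east 5, south 89
  cycle 3: PE[2][0] → acc 54, east 7, south 54
  cycle 3: PE[2][1] → acc 59, east 2, south 59
  cycle 4: PE[1][1] → acc 0, east 0, south 0
  cycle 4: PE[2][0] → acc 0, east 0, south 0
  cycle 4: PE[2][1] → acc 145, east 7, south 145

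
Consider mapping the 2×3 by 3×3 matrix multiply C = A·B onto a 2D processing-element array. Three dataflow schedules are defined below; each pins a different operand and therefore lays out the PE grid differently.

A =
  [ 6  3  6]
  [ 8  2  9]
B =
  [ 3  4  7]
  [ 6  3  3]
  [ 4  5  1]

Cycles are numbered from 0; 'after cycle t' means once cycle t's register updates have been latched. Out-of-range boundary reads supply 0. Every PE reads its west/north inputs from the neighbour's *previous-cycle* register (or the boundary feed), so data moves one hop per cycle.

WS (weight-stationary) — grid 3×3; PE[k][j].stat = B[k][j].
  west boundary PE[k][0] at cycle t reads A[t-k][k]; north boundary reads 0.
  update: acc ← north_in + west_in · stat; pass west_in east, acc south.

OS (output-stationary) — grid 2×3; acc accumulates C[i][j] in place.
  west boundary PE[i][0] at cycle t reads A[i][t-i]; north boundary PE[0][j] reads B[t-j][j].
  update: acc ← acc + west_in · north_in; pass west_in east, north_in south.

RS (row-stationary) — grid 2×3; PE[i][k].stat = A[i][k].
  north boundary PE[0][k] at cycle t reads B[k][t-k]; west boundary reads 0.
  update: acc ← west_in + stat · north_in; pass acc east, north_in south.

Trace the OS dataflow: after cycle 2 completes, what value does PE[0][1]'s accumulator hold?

OS on a 2×3 grid — tracing PE[0][1] and its feeders:
  c0 r0c0: 18 / 6 / 3
  c0 r0c1: 0 / 0 / 0
  c1 r0c0: 36 / 3 / 6
  c1 r0c1: 24 / 6 / 4
  c2 r0c0: 60 / 6 / 4
  c2 r0c1: 33 / 3 / 3

PE[0][1].acc = 33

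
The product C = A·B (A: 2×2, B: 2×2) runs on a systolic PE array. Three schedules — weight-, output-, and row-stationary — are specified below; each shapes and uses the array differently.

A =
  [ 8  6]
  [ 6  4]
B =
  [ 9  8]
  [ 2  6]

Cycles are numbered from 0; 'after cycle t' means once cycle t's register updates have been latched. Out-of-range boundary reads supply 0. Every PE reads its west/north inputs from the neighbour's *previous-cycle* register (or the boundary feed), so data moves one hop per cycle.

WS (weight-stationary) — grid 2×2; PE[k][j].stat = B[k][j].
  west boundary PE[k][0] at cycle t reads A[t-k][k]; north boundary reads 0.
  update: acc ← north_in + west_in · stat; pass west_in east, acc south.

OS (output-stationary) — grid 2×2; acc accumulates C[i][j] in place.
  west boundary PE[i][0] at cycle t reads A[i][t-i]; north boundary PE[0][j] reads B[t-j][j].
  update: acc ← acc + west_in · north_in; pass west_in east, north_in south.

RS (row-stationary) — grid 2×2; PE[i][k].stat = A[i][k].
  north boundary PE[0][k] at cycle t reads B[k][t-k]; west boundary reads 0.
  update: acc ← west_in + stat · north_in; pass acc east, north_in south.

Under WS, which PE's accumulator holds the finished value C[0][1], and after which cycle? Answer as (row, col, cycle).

WS — PE[1][1] is where C[0][1] collects:
  c0 r1c1: 0 / 0 / 0
  c1 r1c1: 0 / 0 / 0
  c2 r1c1: 100 / 6 / 100

(row, col, cycle) = (1, 1, 2)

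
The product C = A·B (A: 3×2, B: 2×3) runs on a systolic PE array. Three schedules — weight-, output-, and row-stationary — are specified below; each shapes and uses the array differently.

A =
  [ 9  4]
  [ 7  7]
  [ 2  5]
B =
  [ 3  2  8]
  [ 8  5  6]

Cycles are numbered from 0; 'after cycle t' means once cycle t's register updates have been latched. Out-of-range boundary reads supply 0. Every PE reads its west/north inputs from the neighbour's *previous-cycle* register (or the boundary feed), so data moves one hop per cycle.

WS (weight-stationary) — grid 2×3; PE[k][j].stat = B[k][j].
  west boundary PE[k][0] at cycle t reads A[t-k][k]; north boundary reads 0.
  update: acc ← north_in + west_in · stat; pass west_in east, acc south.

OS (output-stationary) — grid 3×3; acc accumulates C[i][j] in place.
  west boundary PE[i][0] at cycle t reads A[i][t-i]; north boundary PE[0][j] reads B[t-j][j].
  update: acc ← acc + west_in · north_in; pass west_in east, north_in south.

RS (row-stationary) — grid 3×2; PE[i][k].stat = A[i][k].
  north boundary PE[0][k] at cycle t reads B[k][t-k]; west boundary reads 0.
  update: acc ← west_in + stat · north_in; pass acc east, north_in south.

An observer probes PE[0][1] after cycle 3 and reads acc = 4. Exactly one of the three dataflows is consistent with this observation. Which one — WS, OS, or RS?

Under WS (2×3), PE[0][1]:
  t=0 PE[0][1]: acc=0 h=0 v=0
  t=1 PE[0][1]: acc=18 h=9 v=18
  t=2 PE[0][1]: acc=14 h=7 v=14
  t=3 PE[0][1]: acc=4 h=2 v=4
Under OS (3×3), PE[0][1]:
  t=0 PE[0][1]: acc=0 h=0 v=0
  t=1 PE[0][1]: acc=18 h=9 v=2
  t=2 PE[0][1]: acc=38 h=4 v=5
  t=3 PE[0][1]: acc=38 h=0 v=0
Under RS (3×2), PE[0][1]:
  t=0 PE[0][1]: acc=0 h=0 v=0
  t=1 PE[0][1]: acc=59 h=59 v=8
  t=2 PE[0][1]: acc=38 h=38 v=5
  t=3 PE[0][1]: acc=96 h=96 v=6

dataflow = WS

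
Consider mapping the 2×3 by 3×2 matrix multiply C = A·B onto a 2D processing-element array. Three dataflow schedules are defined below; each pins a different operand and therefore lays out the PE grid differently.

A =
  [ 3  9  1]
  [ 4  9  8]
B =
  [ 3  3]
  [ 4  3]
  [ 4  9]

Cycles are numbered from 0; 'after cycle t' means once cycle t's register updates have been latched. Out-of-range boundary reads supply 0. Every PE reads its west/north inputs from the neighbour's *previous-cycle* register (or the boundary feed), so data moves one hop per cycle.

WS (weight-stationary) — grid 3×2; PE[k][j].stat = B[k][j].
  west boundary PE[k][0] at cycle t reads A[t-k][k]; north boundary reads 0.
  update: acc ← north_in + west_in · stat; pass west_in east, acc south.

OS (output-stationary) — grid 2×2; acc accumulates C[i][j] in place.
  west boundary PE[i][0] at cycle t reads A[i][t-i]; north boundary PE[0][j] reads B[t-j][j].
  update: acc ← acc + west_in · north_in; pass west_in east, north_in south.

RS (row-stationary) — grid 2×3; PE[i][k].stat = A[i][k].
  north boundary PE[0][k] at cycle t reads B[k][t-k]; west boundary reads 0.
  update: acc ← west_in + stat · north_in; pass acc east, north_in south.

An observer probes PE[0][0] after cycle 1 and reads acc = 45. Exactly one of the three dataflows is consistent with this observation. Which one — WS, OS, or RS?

WS [3×2] PE[0][0] across cycles:
  step 0 · PE0,0: acc=9; fwd→3 fwd↓9
  step 1 · PE0,0: acc=12; fwd→4 fwd↓12
OS [2×2] PE[0][0] across cycles:
  step 0 · PE0,0: acc=9; fwd→3 fwd↓3
  step 1 · PE0,0: acc=45; fwd→9 fwd↓4
RS [2×3] PE[0][0] across cycles:
  step 0 · PE0,0: acc=9; fwd→9 fwd↓3
  step 1 · PE0,0: acc=9; fwd→9 fwd↓3

dataflow = OS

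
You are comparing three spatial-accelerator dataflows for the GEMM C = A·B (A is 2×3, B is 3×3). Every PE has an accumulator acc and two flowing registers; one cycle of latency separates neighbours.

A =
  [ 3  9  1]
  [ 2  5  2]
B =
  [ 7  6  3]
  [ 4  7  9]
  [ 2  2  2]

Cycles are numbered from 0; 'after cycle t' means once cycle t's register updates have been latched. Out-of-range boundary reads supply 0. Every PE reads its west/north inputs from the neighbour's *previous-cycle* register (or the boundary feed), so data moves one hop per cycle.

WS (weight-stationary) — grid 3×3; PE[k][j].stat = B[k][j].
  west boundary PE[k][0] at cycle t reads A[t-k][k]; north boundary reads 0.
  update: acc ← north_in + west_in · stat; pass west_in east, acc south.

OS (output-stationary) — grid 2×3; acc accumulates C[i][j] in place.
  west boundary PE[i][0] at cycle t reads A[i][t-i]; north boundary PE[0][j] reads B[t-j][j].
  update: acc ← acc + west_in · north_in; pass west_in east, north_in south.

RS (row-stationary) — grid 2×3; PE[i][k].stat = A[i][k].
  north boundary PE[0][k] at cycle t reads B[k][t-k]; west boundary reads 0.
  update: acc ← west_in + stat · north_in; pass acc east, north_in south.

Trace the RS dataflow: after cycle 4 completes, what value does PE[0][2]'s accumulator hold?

RS 2×3: PE[0][2] cycle-by-cycle (with neighbour feeds):
  @0  [0,1]  acc 0  |  →0  ↓0
  @0  [0,2]  acc 0  |  →0  ↓0
  @1  [0,1]  acc 57  |  →57  ↓4
  @1  [0,2]  acc 0  |  →0  ↓0
  @2  [0,1]  acc 81  |  →81  ↓7
  @2  [0,2]  acc 59  |  →59  ↓2
  @3  [0,1]  acc 90  |  →90  ↓9
  @3  [0,2]  acc 83  |  →83  ↓2
  @4  [0,1]  acc 0  |  →0  ↓0
  @4  [0,2]  acc 92  |  →92  ↓2

PE[0][2].acc = 92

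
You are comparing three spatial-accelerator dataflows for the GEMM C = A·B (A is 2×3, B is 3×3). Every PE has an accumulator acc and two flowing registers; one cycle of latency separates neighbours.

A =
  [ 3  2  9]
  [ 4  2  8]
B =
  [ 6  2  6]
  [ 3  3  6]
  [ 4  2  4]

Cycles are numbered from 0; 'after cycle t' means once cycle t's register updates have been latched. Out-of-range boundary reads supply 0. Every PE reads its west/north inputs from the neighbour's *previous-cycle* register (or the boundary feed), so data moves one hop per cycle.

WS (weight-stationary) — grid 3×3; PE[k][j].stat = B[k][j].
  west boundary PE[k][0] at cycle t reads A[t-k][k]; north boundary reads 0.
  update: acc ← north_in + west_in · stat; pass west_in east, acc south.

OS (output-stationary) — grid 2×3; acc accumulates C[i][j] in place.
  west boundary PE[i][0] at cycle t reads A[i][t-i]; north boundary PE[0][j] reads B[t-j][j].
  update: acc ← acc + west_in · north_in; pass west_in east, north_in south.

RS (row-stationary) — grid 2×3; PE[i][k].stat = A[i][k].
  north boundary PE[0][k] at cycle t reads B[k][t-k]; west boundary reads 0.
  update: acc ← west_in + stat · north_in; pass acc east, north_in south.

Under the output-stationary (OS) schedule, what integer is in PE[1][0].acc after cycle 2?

PE[1][0].acc = 30

OS (2×3). Following PE[1][0] plus its west/north inputs:
  cycle 0: PE[0][0] → acc 18, east 3, south 6
  cycle 0: PE[1][0] → acc 0, east 0, south 0
  cycle 1: PE[0][0] → acc 24, east 2, south 3
  cycle 1: PE[1][0] → acc 24, east 4, south 6
  cycle 2: PE[0][0] → acc 60, east 9, south 4
  cycle 2: PE[1][0] → acc 30, east 2, south 3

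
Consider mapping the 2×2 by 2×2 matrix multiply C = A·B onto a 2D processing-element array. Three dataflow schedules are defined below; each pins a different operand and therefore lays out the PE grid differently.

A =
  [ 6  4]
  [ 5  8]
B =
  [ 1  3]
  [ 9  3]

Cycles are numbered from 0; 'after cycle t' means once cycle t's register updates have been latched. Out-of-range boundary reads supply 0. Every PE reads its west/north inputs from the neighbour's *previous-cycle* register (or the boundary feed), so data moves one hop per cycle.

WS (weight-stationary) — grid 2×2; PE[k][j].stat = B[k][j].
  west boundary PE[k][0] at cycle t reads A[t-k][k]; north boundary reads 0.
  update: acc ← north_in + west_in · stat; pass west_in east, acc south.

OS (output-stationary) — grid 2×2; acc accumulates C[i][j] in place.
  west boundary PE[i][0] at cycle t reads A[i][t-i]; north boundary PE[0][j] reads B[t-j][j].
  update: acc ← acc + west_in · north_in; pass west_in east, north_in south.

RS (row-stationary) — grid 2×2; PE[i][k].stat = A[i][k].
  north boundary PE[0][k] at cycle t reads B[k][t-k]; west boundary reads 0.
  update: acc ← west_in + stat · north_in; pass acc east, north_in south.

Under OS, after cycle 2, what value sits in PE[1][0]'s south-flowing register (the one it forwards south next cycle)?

OS 2×2: PE[1][0] cycle-by-cycle (with neighbour feeds):
  after 0 — PE[0][0] acc=6, pass-E 6, pass-S 1
  after 0 — PE[1][0] acc=0, pass-E 0, pass-S 0
  after 1 — PE[0][0] acc=42, pass-E 4, pass-S 9
  after 1 — PE[1][0] acc=5, pass-E 5, pass-S 1
  after 2 — PE[0][0] acc=42, pass-E 0, pass-S 0
  after 2 — PE[1][0] acc=77, pass-E 8, pass-S 9

register = 9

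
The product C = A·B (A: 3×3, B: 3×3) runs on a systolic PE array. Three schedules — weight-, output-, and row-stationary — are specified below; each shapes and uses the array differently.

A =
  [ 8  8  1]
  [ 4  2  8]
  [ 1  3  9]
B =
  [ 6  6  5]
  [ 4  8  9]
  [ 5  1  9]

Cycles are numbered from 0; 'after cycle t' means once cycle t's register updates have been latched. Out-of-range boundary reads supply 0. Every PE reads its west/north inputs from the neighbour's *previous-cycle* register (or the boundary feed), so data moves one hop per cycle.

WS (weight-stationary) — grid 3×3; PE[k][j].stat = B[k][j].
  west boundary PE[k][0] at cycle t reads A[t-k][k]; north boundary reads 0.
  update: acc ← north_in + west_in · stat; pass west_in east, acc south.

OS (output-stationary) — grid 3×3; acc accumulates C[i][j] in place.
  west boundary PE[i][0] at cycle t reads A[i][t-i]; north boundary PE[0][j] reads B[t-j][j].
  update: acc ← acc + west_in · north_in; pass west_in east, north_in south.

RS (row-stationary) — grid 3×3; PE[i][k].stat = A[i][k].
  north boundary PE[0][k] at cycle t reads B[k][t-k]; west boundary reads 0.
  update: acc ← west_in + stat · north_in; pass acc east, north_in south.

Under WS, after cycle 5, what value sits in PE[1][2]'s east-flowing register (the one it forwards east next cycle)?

Tracing WS — 3×3 array, target PE[1][2]:
  [0] (0,2) acc=0 (h:0 v:0)
  [0] (1,1) acc=0 (h:0 v:0)
  [0] (1,2) acc=0 (h:0 v:0)
  [1] (0,2) acc=0 (h:0 v:0)
  [1] (1,1) acc=0 (h:0 v:0)
  [1] (1,2) acc=0 (h:0 v:0)
  [2] (0,2) acc=40 (h:8 v:40)
  [2] (1,1) acc=112 (h:8 v:112)
  [2] (1,2) acc=0 (h:0 v:0)
  [3] (0,2) acc=20 (h:4 v:20)
  [3] (1,1) acc=40 (h:2 v:40)
  [3] (1,2) acc=112 (h:8 v:112)
  [4] (0,2) acc=5 (h:1 v:5)
  [4] (1,1) acc=30 (h:3 v:30)
  [4] (1,2) acc=38 (h:2 v:38)
  [5] (0,2) acc=0 (h:0 v:0)
  [5] (1,1) acc=0 (h:0 v:0)
  [5] (1,2) acc=32 (h:3 v:32)

register = 3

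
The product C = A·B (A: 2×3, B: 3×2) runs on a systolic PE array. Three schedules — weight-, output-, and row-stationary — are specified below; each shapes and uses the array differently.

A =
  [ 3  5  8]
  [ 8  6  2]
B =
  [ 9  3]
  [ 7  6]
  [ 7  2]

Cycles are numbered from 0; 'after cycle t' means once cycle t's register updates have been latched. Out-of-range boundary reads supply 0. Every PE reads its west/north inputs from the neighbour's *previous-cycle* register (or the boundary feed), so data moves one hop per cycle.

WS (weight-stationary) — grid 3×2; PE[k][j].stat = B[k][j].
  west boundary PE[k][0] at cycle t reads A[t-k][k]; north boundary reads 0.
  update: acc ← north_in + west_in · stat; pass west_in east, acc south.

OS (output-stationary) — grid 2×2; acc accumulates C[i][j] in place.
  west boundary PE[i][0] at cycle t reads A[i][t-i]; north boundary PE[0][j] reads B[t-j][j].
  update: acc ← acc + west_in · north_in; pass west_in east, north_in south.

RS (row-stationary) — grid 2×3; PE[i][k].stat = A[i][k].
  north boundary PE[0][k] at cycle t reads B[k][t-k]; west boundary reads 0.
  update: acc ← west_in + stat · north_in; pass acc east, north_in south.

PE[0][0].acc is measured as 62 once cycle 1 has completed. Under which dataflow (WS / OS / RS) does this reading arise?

dataflow = OS

WS [3×2] PE[0][0] across cycles:
  0: (0,0).acc=27  regs=<3,27>
  1: (0,0).acc=72  regs=<8,72>
OS [2×2] PE[0][0] across cycles:
  0: (0,0).acc=27  regs=<3,9>
  1: (0,0).acc=62  regs=<5,7>
RS [2×3] PE[0][0] across cycles:
  0: (0,0).acc=27  regs=<27,9>
  1: (0,0).acc=9  regs=<9,3>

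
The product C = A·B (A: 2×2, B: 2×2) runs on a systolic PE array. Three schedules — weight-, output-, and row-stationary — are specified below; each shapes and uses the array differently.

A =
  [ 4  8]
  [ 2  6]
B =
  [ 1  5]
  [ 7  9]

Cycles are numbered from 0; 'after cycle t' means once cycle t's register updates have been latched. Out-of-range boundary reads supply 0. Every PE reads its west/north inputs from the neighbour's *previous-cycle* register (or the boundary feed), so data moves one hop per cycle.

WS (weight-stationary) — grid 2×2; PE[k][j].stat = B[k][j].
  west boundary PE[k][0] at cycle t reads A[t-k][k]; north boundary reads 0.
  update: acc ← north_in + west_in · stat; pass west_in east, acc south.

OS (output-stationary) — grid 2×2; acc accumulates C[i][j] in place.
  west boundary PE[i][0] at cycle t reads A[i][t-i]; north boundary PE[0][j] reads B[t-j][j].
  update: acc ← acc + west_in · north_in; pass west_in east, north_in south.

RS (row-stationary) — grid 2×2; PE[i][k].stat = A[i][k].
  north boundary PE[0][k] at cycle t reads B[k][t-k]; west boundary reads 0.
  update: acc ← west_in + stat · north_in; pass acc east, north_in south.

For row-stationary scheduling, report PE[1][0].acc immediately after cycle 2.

PE[1][0].acc = 10

RS 2×2: PE[1][0] cycle-by-cycle (with neighbour feeds):
  step 0 · PE0,0: acc=4; fwd→4 fwd↓1
  step 0 · PE1,0: acc=0; fwd→0 fwd↓0
  step 1 · PE0,0: acc=20; fwd→20 fwd↓5
  step 1 · PE1,0: acc=2; fwd→2 fwd↓1
  step 2 · PE0,0: acc=0; fwd→0 fwd↓0
  step 2 · PE1,0: acc=10; fwd→10 fwd↓5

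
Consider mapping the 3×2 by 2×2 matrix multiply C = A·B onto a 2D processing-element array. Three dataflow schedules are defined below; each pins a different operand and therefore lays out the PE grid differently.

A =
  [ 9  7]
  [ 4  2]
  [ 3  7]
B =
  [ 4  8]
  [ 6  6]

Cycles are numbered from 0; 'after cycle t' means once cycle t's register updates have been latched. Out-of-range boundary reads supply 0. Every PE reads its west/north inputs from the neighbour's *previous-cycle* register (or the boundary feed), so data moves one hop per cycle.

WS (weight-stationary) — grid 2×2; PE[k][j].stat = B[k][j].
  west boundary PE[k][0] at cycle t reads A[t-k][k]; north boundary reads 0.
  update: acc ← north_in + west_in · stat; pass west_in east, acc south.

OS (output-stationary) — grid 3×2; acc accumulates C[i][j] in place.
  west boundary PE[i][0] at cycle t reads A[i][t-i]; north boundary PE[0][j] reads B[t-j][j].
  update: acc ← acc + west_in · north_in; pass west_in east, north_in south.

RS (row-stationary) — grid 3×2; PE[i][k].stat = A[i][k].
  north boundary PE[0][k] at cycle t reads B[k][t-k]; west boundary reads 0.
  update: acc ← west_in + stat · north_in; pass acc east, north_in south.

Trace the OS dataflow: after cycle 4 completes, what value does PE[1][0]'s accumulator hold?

PE[1][0].acc = 28

Tracing OS — 3×2 array, target PE[1][0]:
  @0  [0,0]  acc 36  |  →9  ↓4
  @0  [1,0]  acc 0  |  →0  ↓0
  @1  [0,0]  acc 78  |  →7  ↓6
  @1  [1,0]  acc 16  |  →4  ↓4
  @2  [0,0]  acc 78  |  →0  ↓0
  @2  [1,0]  acc 28  |  →2  ↓6
  @3  [0,0]  acc 78  |  →0  ↓0
  @3  [1,0]  acc 28  |  →0  ↓0
  @4  [0,0]  acc 78  |  →0  ↓0
  @4  [1,0]  acc 28  |  →0  ↓0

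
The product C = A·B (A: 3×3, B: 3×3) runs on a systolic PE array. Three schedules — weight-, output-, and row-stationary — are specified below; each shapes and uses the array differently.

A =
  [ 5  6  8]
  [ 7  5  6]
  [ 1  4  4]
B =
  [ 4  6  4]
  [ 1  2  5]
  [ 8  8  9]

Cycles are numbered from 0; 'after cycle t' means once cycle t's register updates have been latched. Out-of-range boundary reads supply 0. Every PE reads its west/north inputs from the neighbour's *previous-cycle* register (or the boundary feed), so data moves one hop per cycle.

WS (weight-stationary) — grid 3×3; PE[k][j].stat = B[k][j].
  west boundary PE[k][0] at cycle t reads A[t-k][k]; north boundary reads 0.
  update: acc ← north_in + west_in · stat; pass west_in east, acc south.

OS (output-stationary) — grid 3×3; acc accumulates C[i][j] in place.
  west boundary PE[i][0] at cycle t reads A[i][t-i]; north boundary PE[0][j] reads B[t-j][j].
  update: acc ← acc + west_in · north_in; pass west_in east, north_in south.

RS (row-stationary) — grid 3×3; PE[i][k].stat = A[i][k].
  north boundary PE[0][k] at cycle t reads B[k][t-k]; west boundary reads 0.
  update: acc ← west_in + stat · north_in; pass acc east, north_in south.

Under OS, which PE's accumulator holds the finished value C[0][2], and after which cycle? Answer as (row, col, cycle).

(row, col, cycle) = (0, 2, 4)

OS: C[0][2] accumulates in PE[0][2]:
  [0] (0,2) acc=0 (h:0 v:0)
  [1] (0,2) acc=0 (h:0 v:0)
  [2] (0,2) acc=20 (h:5 v:4)
  [3] (0,2) acc=50 (h:6 v:5)
  [4] (0,2) acc=122 (h:8 v:9)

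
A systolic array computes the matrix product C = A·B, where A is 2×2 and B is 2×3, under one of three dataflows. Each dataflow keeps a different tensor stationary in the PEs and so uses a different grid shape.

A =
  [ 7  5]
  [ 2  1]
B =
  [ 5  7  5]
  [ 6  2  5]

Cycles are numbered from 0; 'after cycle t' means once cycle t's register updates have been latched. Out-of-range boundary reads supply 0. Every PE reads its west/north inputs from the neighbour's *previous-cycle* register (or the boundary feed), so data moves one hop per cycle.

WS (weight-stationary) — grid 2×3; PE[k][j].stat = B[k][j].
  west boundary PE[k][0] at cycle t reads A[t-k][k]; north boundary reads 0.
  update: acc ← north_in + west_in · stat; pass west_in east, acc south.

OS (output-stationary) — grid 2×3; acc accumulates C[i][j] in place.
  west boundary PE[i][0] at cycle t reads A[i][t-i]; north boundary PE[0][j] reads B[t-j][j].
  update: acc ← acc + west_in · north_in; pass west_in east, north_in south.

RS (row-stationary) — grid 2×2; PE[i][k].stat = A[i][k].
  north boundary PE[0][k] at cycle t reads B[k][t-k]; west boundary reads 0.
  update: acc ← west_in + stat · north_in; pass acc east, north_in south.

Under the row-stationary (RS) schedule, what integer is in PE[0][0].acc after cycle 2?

RS (2×2). Following PE[0][0] plus its west/north inputs:
  after 0 — PE[0][0] acc=35, pass-E 35, pass-S 5
  after 1 — PE[0][0] acc=49, pass-E 49, pass-S 7
  after 2 — PE[0][0] acc=35, pass-E 35, pass-S 5

PE[0][0].acc = 35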